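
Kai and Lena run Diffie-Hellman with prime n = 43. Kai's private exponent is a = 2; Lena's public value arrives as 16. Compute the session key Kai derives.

Shared key K = 16^2 mod 43.
16^1 ≡ 16 (mod 43)
16^2 = (16^1)^2 ≡ 16^2 = 256 ≡ 41 (mod 43)

41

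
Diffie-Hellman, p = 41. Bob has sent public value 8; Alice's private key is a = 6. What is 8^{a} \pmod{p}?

Shared key K = 8^6 mod 41.
8^1 ≡ 8 (mod 41)
8^2 = (8^1)^2 ≡ 8^2 = 64 ≡ 23 (mod 41)
8^4 = (8^2)^2 ≡ 23^2 = 529 ≡ 37 (mod 41)
8^6 = 8^4 · 8^2 ≡ 37 · 23 ≡ 31 (mod 41).

31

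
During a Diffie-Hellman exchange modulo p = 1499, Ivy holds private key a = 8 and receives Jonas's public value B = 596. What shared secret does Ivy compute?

436

Shared key K = 596^8 mod 1499.
596^1 ≡ 596 (mod 1499)
596^2 = (596^1)^2 ≡ 596^2 = 355216 ≡ 1452 (mod 1499)
596^4 = (596^2)^2 ≡ 1452^2 = 2108304 ≡ 710 (mod 1499)
596^8 = (596^4)^2 ≡ 710^2 = 504100 ≡ 436 (mod 1499)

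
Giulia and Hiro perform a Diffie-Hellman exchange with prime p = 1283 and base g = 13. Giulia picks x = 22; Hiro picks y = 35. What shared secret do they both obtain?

455

Hiro sends B = g^y mod p = 13^35 mod 1283.
13^1 ≡ 13 (mod 1283)
13^2 = (13^1)^2 ≡ 13^2 = 169 ≡ 169 (mod 1283)
13^4 = (13^2)^2 ≡ 169^2 = 28561 ≡ 335 (mod 1283)
13^8 = (13^4)^2 ≡ 335^2 = 112225 ≡ 604 (mod 1283)
13^16 = (13^8)^2 ≡ 604^2 = 364816 ≡ 444 (mod 1283)
13^32 = (13^16)^2 ≡ 444^2 = 197136 ≡ 837 (mod 1283)
13^35 = 13^32 · 13^2 · 13^1 ≡ 837 · 169 · 13 ≡ 350 (mod 1283).
So B = 350. Giulia then computes K = B^x mod p = 350^22 mod 1283.
350^1 ≡ 350 (mod 1283)
350^2 = (350^1)^2 ≡ 350^2 = 122500 ≡ 615 (mod 1283)
350^4 = (350^2)^2 ≡ 615^2 = 378225 ≡ 1023 (mod 1283)
350^8 = (350^4)^2 ≡ 1023^2 = 1046529 ≡ 884 (mod 1283)
350^16 = (350^8)^2 ≡ 884^2 = 781456 ≡ 109 (mod 1283)
350^22 = 350^16 · 350^4 · 350^2 ≡ 109 · 1023 · 615 ≡ 455 (mod 1283).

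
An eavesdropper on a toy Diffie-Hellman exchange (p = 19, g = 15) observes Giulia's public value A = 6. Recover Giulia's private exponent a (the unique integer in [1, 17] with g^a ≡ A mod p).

Try successive powers of 15 modulo 19:
15^1 ≡ 15
15^2 ≡ 16
15^3 ≡ 12
15^4 ≡ 9
15^5 ≡ 2
15^6 ≡ 11
15^7 ≡ 13
15^8 ≡ 5
15^9 ≡ 18
15^10 ≡ 4
15^11 ≡ 3
15^12 ≡ 7
15^13 ≡ 10
15^14 ≡ 17
15^15 ≡ 8
15^16 ≡ 6
Found: a = 16.

16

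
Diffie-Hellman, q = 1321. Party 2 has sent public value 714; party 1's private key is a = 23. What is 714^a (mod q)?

Shared key K = 714^23 mod 1321.
714^1 ≡ 714 (mod 1321)
714^2 = (714^1)^2 ≡ 714^2 = 509796 ≡ 1211 (mod 1321)
714^4 = (714^2)^2 ≡ 1211^2 = 1466521 ≡ 211 (mod 1321)
714^8 = (714^4)^2 ≡ 211^2 = 44521 ≡ 928 (mod 1321)
714^16 = (714^8)^2 ≡ 928^2 = 861184 ≡ 1213 (mod 1321)
714^23 = 714^16 · 714^4 · 714^2 · 714^1 ≡ 1213 · 211 · 1211 · 714 ≡ 781 (mod 1321).

781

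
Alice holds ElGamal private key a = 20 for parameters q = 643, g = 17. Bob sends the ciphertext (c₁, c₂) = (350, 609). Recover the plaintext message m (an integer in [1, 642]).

Shared mask s = c₁^a mod q = 350^20 mod 643.
350^1 ≡ 350 (mod 643)
350^2 = (350^1)^2 ≡ 350^2 = 122500 ≡ 330 (mod 643)
350^4 = (350^2)^2 ≡ 330^2 = 108900 ≡ 233 (mod 643)
350^8 = (350^4)^2 ≡ 233^2 = 54289 ≡ 277 (mod 643)
350^16 = (350^8)^2 ≡ 277^2 = 76729 ≡ 212 (mod 643)
350^20 = 350^16 · 350^4 ≡ 212 · 233 ≡ 528 (mod 643).
So s = 528; s⁻¹ ≡ 123 (mod 643).
m = c₂ · s⁻¹ mod 643 = 609 · 123 mod 643 = 319.

319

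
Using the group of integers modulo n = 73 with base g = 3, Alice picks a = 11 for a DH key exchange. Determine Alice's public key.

Public value = 3^11 mod 73.
3^1 ≡ 3 (mod 73)
3^2 = (3^1)^2 ≡ 3^2 = 9 ≡ 9 (mod 73)
3^4 = (3^2)^2 ≡ 9^2 = 81 ≡ 8 (mod 73)
3^8 = (3^4)^2 ≡ 8^2 = 64 ≡ 64 (mod 73)
3^11 = 3^8 · 3^2 · 3^1 ≡ 64 · 9 · 3 ≡ 49 (mod 73).

49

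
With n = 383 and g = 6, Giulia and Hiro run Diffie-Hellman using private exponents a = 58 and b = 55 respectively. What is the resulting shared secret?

Giulia sends A = g^a mod n = 6^58 mod 383.
6^1 ≡ 6 (mod 383)
6^2 = (6^1)^2 ≡ 6^2 = 36 ≡ 36 (mod 383)
6^4 = (6^2)^2 ≡ 36^2 = 1296 ≡ 147 (mod 383)
6^8 = (6^4)^2 ≡ 147^2 = 21609 ≡ 161 (mod 383)
6^16 = (6^8)^2 ≡ 161^2 = 25921 ≡ 260 (mod 383)
6^32 = (6^16)^2 ≡ 260^2 = 67600 ≡ 192 (mod 383)
6^58 = 6^32 · 6^16 · 6^8 · 6^2 ≡ 192 · 260 · 161 · 36 ≡ 119 (mod 383).
So A = 119. Hiro then computes K = A^b mod n = 119^55 mod 383.
119^1 ≡ 119 (mod 383)
119^2 = (119^1)^2 ≡ 119^2 = 14161 ≡ 373 (mod 383)
119^4 = (119^2)^2 ≡ 373^2 = 139129 ≡ 100 (mod 383)
119^8 = (119^4)^2 ≡ 100^2 = 10000 ≡ 42 (mod 383)
119^16 = (119^8)^2 ≡ 42^2 = 1764 ≡ 232 (mod 383)
119^32 = (119^16)^2 ≡ 232^2 = 53824 ≡ 204 (mod 383)
119^55 = 119^32 · 119^16 · 119^4 · 119^2 · 119^1 ≡ 204 · 232 · 100 · 373 · 119 ≡ 235 (mod 383).

235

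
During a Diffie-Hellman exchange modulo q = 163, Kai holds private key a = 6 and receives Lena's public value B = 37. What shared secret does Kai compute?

133

Shared key K = 37^6 mod 163.
37^1 ≡ 37 (mod 163)
37^2 = (37^1)^2 ≡ 37^2 = 1369 ≡ 65 (mod 163)
37^4 = (37^2)^2 ≡ 65^2 = 4225 ≡ 150 (mod 163)
37^6 = 37^4 · 37^2 ≡ 150 · 65 ≡ 133 (mod 163).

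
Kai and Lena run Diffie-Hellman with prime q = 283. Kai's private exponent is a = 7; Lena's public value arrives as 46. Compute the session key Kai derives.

173

Shared key K = 46^7 mod 283.
46^1 ≡ 46 (mod 283)
46^2 = (46^1)^2 ≡ 46^2 = 2116 ≡ 135 (mod 283)
46^4 = (46^2)^2 ≡ 135^2 = 18225 ≡ 113 (mod 283)
46^7 = 46^4 · 46^2 · 46^1 ≡ 113 · 135 · 46 ≡ 173 (mod 283).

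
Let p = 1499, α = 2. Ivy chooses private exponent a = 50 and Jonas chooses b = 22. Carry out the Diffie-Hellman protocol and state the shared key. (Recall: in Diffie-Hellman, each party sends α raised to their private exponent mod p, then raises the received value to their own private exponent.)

542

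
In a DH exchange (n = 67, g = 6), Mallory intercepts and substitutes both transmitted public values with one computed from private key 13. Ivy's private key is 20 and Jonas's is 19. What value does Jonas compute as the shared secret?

Jonas receives Mallory's public value M = 6^13 mod 67 instead of the honest one.
6^1 ≡ 6 (mod 67)
6^2 = (6^1)^2 ≡ 6^2 = 36 ≡ 36 (mod 67)
6^4 = (6^2)^2 ≡ 36^2 = 1296 ≡ 23 (mod 67)
6^8 = (6^4)^2 ≡ 23^2 = 529 ≡ 60 (mod 67)
6^13 = 6^8 · 6^4 · 6^1 ≡ 60 · 23 · 6 ≡ 39 (mod 67).
So M = 39. Jonas computes K = M^19 mod 67.
39^1 ≡ 39 (mod 67)
39^2 = (39^1)^2 ≡ 39^2 = 1521 ≡ 47 (mod 67)
39^4 = (39^2)^2 ≡ 47^2 = 2209 ≡ 65 (mod 67)
39^8 = (39^4)^2 ≡ 65^2 = 4225 ≡ 4 (mod 67)
39^16 = (39^8)^2 ≡ 4^2 = 16 ≡ 16 (mod 67)
39^19 = 39^16 · 39^2 · 39^1 ≡ 16 · 47 · 39 ≡ 49 (mod 67).

49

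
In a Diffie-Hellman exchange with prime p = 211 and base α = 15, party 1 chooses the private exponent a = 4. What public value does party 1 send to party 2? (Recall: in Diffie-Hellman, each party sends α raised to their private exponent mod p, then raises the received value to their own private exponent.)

Public value = 15^4 (mod 211).
15^1 ≡ 15 (mod 211)
15^2 = (15^1)^2 ≡ 15^2 = 225 ≡ 14 (mod 211)
15^4 = (15^2)^2 ≡ 14^2 = 196 ≡ 196 (mod 211)

196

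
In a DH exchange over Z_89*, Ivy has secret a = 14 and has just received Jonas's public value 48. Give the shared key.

Shared key K = 48^14 mod 89.
48^1 ≡ 48 (mod 89)
48^2 = (48^1)^2 ≡ 48^2 = 2304 ≡ 79 (mod 89)
48^4 = (48^2)^2 ≡ 79^2 = 6241 ≡ 11 (mod 89)
48^8 = (48^4)^2 ≡ 11^2 = 121 ≡ 32 (mod 89)
48^14 = 48^8 · 48^4 · 48^2 ≡ 32 · 11 · 79 ≡ 40 (mod 89).

40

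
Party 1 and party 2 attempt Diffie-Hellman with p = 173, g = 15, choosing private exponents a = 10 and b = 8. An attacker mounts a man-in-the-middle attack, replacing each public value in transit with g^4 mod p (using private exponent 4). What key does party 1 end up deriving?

57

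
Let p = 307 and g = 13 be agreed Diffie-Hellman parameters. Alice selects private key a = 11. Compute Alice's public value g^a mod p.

Public value = 13^11 mod 307.
13^1 ≡ 13 (mod 307)
13^2 = (13^1)^2 ≡ 13^2 = 169 ≡ 169 (mod 307)
13^4 = (13^2)^2 ≡ 169^2 = 28561 ≡ 10 (mod 307)
13^8 = (13^4)^2 ≡ 10^2 = 100 ≡ 100 (mod 307)
13^11 = 13^8 · 13^2 · 13^1 ≡ 100 · 169 · 13 ≡ 195 (mod 307).

195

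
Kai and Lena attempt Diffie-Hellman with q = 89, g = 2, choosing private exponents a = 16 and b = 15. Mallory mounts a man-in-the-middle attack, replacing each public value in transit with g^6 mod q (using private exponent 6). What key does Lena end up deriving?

Lena receives Mallory's public value M = 2^6 mod 89 instead of the honest one.
2^1 ≡ 2 (mod 89)
2^2 = (2^1)^2 ≡ 2^2 = 4 ≡ 4 (mod 89)
2^4 = (2^2)^2 ≡ 4^2 = 16 ≡ 16 (mod 89)
2^6 = 2^4 · 2^2 ≡ 16 · 4 ≡ 64 (mod 89).
So M = 64. Lena computes K = M^15 mod 89.
64^1 ≡ 64 (mod 89)
64^2 = (64^1)^2 ≡ 64^2 = 4096 ≡ 2 (mod 89)
64^4 = (64^2)^2 ≡ 2^2 = 4 ≡ 4 (mod 89)
64^8 = (64^4)^2 ≡ 4^2 = 16 ≡ 16 (mod 89)
64^15 = 64^8 · 64^4 · 64^2 · 64^1 ≡ 16 · 4 · 2 · 64 ≡ 4 (mod 89).

4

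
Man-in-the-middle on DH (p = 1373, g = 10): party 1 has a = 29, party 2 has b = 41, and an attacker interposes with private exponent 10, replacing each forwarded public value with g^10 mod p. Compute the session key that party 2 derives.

42

Party 2 receives an attacker's public value M = 10^10 mod 1373 instead of the honest one.
10^1 ≡ 10 (mod 1373)
10^2 = (10^1)^2 ≡ 10^2 = 100 ≡ 100 (mod 1373)
10^4 = (10^2)^2 ≡ 100^2 = 10000 ≡ 389 (mod 1373)
10^8 = (10^4)^2 ≡ 389^2 = 151321 ≡ 291 (mod 1373)
10^10 = 10^8 · 10^2 ≡ 291 · 100 ≡ 267 (mod 1373).
So M = 267. Party 2 computes K = M^41 mod 1373.
267^1 ≡ 267 (mod 1373)
267^2 = (267^1)^2 ≡ 267^2 = 71289 ≡ 1266 (mod 1373)
267^4 = (267^2)^2 ≡ 1266^2 = 1602756 ≡ 465 (mod 1373)
267^8 = (267^4)^2 ≡ 465^2 = 216225 ≡ 664 (mod 1373)
267^16 = (267^8)^2 ≡ 664^2 = 440896 ≡ 163 (mod 1373)
267^32 = (267^16)^2 ≡ 163^2 = 26569 ≡ 482 (mod 1373)
267^41 = 267^32 · 267^8 · 267^1 ≡ 482 · 664 · 267 ≡ 42 (mod 1373).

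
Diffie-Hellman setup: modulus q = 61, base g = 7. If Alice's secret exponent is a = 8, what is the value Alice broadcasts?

57

Public value = 7^{8} \pmod{61}.
7^1 ≡ 7 (mod 61)
7^2 = (7^1)^2 ≡ 7^2 = 49 ≡ 49 (mod 61)
7^4 = (7^2)^2 ≡ 49^2 = 2401 ≡ 22 (mod 61)
7^8 = (7^4)^2 ≡ 22^2 = 484 ≡ 57 (mod 61)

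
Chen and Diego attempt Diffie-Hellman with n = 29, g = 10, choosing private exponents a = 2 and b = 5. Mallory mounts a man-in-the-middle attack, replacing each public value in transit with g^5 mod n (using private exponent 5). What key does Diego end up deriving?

27

Diego receives Mallory's public value M = 10^5 mod 29 instead of the honest one.
10^1 ≡ 10 (mod 29)
10^2 = (10^1)^2 ≡ 10^2 = 100 ≡ 13 (mod 29)
10^4 = (10^2)^2 ≡ 13^2 = 169 ≡ 24 (mod 29)
10^5 = 10^4 · 10^1 ≡ 24 · 10 ≡ 8 (mod 29).
So M = 8. Diego computes K = M^5 mod 29.
8^1 ≡ 8 (mod 29)
8^2 = (8^1)^2 ≡ 8^2 = 64 ≡ 6 (mod 29)
8^4 = (8^2)^2 ≡ 6^2 = 36 ≡ 7 (mod 29)
8^5 = 8^4 · 8^1 ≡ 7 · 8 ≡ 27 (mod 29).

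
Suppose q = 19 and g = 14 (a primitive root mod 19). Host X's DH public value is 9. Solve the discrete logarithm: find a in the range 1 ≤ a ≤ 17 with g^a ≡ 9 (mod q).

Try successive powers of 14 modulo 19:
14^1 ≡ 14
14^2 ≡ 6
14^3 ≡ 8
14^4 ≡ 17
14^5 ≡ 10
14^6 ≡ 7
14^7 ≡ 3
14^8 ≡ 4
14^9 ≡ 18
14^10 ≡ 5
14^11 ≡ 13
14^12 ≡ 11
14^13 ≡ 2
14^14 ≡ 9
Found: a = 14.

14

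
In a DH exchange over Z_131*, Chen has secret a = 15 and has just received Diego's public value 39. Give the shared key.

Shared key K = 39^15 mod 131.
39^1 ≡ 39 (mod 131)
39^2 = (39^1)^2 ≡ 39^2 = 1521 ≡ 80 (mod 131)
39^4 = (39^2)^2 ≡ 80^2 = 6400 ≡ 112 (mod 131)
39^8 = (39^4)^2 ≡ 112^2 = 12544 ≡ 99 (mod 131)
39^15 = 39^8 · 39^4 · 39^2 · 39^1 ≡ 99 · 112 · 80 · 39 ≡ 80 (mod 131).

80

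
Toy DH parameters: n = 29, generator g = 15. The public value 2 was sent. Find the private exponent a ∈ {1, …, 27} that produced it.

Try successive powers of 15 modulo 29:
15^1 ≡ 15
15^2 ≡ 22
15^3 ≡ 11
15^4 ≡ 20
15^5 ≡ 10
15^6 ≡ 5
15^7 ≡ 17
15^8 ≡ 23
15^9 ≡ 26
15^10 ≡ 13
15^11 ≡ 21
15^12 ≡ 25
15^13 ≡ 27
15^14 ≡ 28
15^15 ≡ 14
15^16 ≡ 7
15^17 ≡ 18
15^18 ≡ 9
15^19 ≡ 19
15^20 ≡ 24
15^21 ≡ 12
15^22 ≡ 6
15^23 ≡ 3
15^24 ≡ 16
15^25 ≡ 8
15^26 ≡ 4
15^27 ≡ 2
Found: a = 27.

27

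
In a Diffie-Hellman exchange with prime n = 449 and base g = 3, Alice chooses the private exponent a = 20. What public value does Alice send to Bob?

Public value = 3^20 mod 449.
3^1 ≡ 3 (mod 449)
3^2 = (3^1)^2 ≡ 3^2 = 9 ≡ 9 (mod 449)
3^4 = (3^2)^2 ≡ 9^2 = 81 ≡ 81 (mod 449)
3^8 = (3^4)^2 ≡ 81^2 = 6561 ≡ 275 (mod 449)
3^16 = (3^8)^2 ≡ 275^2 = 75625 ≡ 193 (mod 449)
3^20 = 3^16 · 3^4 ≡ 193 · 81 ≡ 367 (mod 449).

367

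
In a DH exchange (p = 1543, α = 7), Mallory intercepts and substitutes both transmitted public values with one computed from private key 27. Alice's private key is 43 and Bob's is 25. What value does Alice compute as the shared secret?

Alice receives Mallory's public value M = 7^27 mod 1543 instead of the honest one.
7^1 ≡ 7 (mod 1543)
7^2 = (7^1)^2 ≡ 7^2 = 49 ≡ 49 (mod 1543)
7^4 = (7^2)^2 ≡ 49^2 = 2401 ≡ 858 (mod 1543)
7^8 = (7^4)^2 ≡ 858^2 = 736164 ≡ 153 (mod 1543)
7^16 = (7^8)^2 ≡ 153^2 = 23409 ≡ 264 (mod 1543)
7^27 = 7^16 · 7^8 · 7^2 · 7^1 ≡ 264 · 153 · 49 · 7 ≡ 1402 (mod 1543).
So M = 1402. Alice computes K = M^43 mod 1543.
1402^1 ≡ 1402 (mod 1543)
1402^2 = (1402^1)^2 ≡ 1402^2 = 1965604 ≡ 1365 (mod 1543)
1402^4 = (1402^2)^2 ≡ 1365^2 = 1863225 ≡ 824 (mod 1543)
1402^8 = (1402^4)^2 ≡ 824^2 = 678976 ≡ 56 (mod 1543)
1402^16 = (1402^8)^2 ≡ 56^2 = 3136 ≡ 50 (mod 1543)
1402^32 = (1402^16)^2 ≡ 50^2 = 2500 ≡ 957 (mod 1543)
1402^43 = 1402^32 · 1402^8 · 1402^2 · 1402^1 ≡ 957 · 56 · 1365 · 1402 ≡ 400 (mod 1543).

400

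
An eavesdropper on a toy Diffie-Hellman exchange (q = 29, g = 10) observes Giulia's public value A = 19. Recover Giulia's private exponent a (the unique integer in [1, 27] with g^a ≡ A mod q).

15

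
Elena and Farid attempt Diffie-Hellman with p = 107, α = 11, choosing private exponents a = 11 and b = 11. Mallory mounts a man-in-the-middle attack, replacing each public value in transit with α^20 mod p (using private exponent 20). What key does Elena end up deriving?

3

Elena receives Mallory's public value M = 11^20 mod 107 instead of the honest one.
11^1 ≡ 11 (mod 107)
11^2 = (11^1)^2 ≡ 11^2 = 121 ≡ 14 (mod 107)
11^4 = (11^2)^2 ≡ 14^2 = 196 ≡ 89 (mod 107)
11^8 = (11^4)^2 ≡ 89^2 = 7921 ≡ 3 (mod 107)
11^16 = (11^8)^2 ≡ 3^2 = 9 ≡ 9 (mod 107)
11^20 = 11^16 · 11^4 ≡ 9 · 89 ≡ 52 (mod 107).
So M = 52. Elena computes K = M^11 mod 107.
52^1 ≡ 52 (mod 107)
52^2 = (52^1)^2 ≡ 52^2 = 2704 ≡ 29 (mod 107)
52^4 = (52^2)^2 ≡ 29^2 = 841 ≡ 92 (mod 107)
52^8 = (52^4)^2 ≡ 92^2 = 8464 ≡ 11 (mod 107)
52^11 = 52^8 · 52^2 · 52^1 ≡ 11 · 29 · 52 ≡ 3 (mod 107).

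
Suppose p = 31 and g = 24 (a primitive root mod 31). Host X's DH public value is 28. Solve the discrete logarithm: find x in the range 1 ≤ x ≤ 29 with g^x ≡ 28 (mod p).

22

Try successive powers of 24 modulo 31:
24^1 ≡ 24
24^2 ≡ 18
24^3 ≡ 29
24^4 ≡ 14
24^5 ≡ 26
24^6 ≡ 4
24^7 ≡ 3
24^8 ≡ 10
24^9 ≡ 23
24^10 ≡ 25
24^11 ≡ 11
24^12 ≡ 16
24^13 ≡ 12
24^14 ≡ 9
24^15 ≡ 30
24^16 ≡ 7
24^17 ≡ 13
24^18 ≡ 2
24^19 ≡ 17
24^20 ≡ 5
24^21 ≡ 27
24^22 ≡ 28
Found: x = 22.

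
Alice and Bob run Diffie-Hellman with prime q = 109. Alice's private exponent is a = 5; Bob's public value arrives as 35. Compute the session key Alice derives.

7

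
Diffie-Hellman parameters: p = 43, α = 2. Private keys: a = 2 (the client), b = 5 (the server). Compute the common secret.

The client sends A = α^a mod p = 2^2 mod 43.
2^1 ≡ 2 (mod 43)
2^2 = (2^1)^2 ≡ 2^2 = 4 ≡ 4 (mod 43)
So A = 4. The server then computes K = A^b mod p = 4^5 mod 43.
4^1 ≡ 4 (mod 43)
4^2 = (4^1)^2 ≡ 4^2 = 16 ≡ 16 (mod 43)
4^4 = (4^2)^2 ≡ 16^2 = 256 ≡ 41 (mod 43)
4^5 = 4^4 · 4^1 ≡ 41 · 4 ≡ 35 (mod 43).

35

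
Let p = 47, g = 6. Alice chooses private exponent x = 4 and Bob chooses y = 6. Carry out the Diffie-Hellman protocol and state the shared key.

Alice sends A = g^x mod p = 6^4 mod 47.
6^1 ≡ 6 (mod 47)
6^2 = (6^1)^2 ≡ 6^2 = 36 ≡ 36 (mod 47)
6^4 = (6^2)^2 ≡ 36^2 = 1296 ≡ 27 (mod 47)
So A = 27. Bob then computes K = A^y mod p = 27^6 mod 47.
27^1 ≡ 27 (mod 47)
27^2 = (27^1)^2 ≡ 27^2 = 729 ≡ 24 (mod 47)
27^4 = (27^2)^2 ≡ 24^2 = 576 ≡ 12 (mod 47)
27^6 = 27^4 · 27^2 ≡ 12 · 24 ≡ 6 (mod 47).

6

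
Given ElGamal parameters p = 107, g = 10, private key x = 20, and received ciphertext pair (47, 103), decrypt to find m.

Shared mask s = c₁^x mod p = 47^20 mod 107.
47^1 ≡ 47 (mod 107)
47^2 = (47^1)^2 ≡ 47^2 = 2209 ≡ 69 (mod 107)
47^4 = (47^2)^2 ≡ 69^2 = 4761 ≡ 53 (mod 107)
47^8 = (47^4)^2 ≡ 53^2 = 2809 ≡ 27 (mod 107)
47^16 = (47^8)^2 ≡ 27^2 = 729 ≡ 87 (mod 107)
47^20 = 47^16 · 47^4 ≡ 87 · 53 ≡ 10 (mod 107).
So s = 10; s⁻¹ ≡ 75 (mod 107).
m = c₂ · s⁻¹ mod 107 = 103 · 75 mod 107 = 21.

21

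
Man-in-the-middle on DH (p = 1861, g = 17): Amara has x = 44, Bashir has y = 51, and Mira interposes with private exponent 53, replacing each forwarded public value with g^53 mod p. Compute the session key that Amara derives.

661

Amara receives Mira's public value M = 17^53 mod 1861 instead of the honest one.
17^1 ≡ 17 (mod 1861)
17^2 = (17^1)^2 ≡ 17^2 = 289 ≡ 289 (mod 1861)
17^4 = (17^2)^2 ≡ 289^2 = 83521 ≡ 1637 (mod 1861)
17^8 = (17^4)^2 ≡ 1637^2 = 2679769 ≡ 1790 (mod 1861)
17^16 = (17^8)^2 ≡ 1790^2 = 3204100 ≡ 1319 (mod 1861)
17^32 = (17^16)^2 ≡ 1319^2 = 1739761 ≡ 1587 (mod 1861)
17^53 = 17^32 · 17^16 · 17^4 · 17^1 ≡ 1587 · 1319 · 1637 · 17 ≡ 355 (mod 1861).
So M = 355. Amara computes K = M^44 mod 1861.
355^1 ≡ 355 (mod 1861)
355^2 = (355^1)^2 ≡ 355^2 = 126025 ≡ 1338 (mod 1861)
355^4 = (355^2)^2 ≡ 1338^2 = 1790244 ≡ 1823 (mod 1861)
355^8 = (355^4)^2 ≡ 1823^2 = 3323329 ≡ 1444 (mod 1861)
355^16 = (355^8)^2 ≡ 1444^2 = 2085136 ≡ 816 (mod 1861)
355^32 = (355^16)^2 ≡ 816^2 = 665856 ≡ 1479 (mod 1861)
355^44 = 355^32 · 355^8 · 355^4 ≡ 1479 · 1444 · 1823 ≡ 661 (mod 1861).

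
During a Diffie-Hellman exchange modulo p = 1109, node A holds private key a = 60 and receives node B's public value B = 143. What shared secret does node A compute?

Shared key K = 143^60 mod 1109.
143^1 ≡ 143 (mod 1109)
143^2 = (143^1)^2 ≡ 143^2 = 20449 ≡ 487 (mod 1109)
143^4 = (143^2)^2 ≡ 487^2 = 237169 ≡ 952 (mod 1109)
143^8 = (143^4)^2 ≡ 952^2 = 906304 ≡ 251 (mod 1109)
143^16 = (143^8)^2 ≡ 251^2 = 63001 ≡ 897 (mod 1109)
143^32 = (143^16)^2 ≡ 897^2 = 804609 ≡ 584 (mod 1109)
143^60 = 143^32 · 143^16 · 143^8 · 143^4 ≡ 584 · 897 · 251 · 952 ≡ 526 (mod 1109).

526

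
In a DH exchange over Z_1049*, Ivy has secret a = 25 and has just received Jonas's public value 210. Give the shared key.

Shared key K = 210^25 mod 1049.
210^1 ≡ 210 (mod 1049)
210^2 = (210^1)^2 ≡ 210^2 = 44100 ≡ 42 (mod 1049)
210^4 = (210^2)^2 ≡ 42^2 = 1764 ≡ 715 (mod 1049)
210^8 = (210^4)^2 ≡ 715^2 = 511225 ≡ 362 (mod 1049)
210^16 = (210^8)^2 ≡ 362^2 = 131044 ≡ 968 (mod 1049)
210^25 = 210^16 · 210^8 · 210^1 ≡ 968 · 362 · 210 ≡ 10 (mod 1049).

10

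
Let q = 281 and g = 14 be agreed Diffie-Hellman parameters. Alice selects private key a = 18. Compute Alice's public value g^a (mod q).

Public value = 14^18 (mod 281).
14^1 ≡ 14 (mod 281)
14^2 = (14^1)^2 ≡ 14^2 = 196 ≡ 196 (mod 281)
14^4 = (14^2)^2 ≡ 196^2 = 38416 ≡ 200 (mod 281)
14^8 = (14^4)^2 ≡ 200^2 = 40000 ≡ 98 (mod 281)
14^16 = (14^8)^2 ≡ 98^2 = 9604 ≡ 50 (mod 281)
14^18 = 14^16 · 14^2 ≡ 50 · 196 ≡ 246 (mod 281).

246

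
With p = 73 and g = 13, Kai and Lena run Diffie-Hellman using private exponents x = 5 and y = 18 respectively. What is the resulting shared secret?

Kai sends A = g^x mod p = 13^5 mod 73.
13^1 ≡ 13 (mod 73)
13^2 = (13^1)^2 ≡ 13^2 = 169 ≡ 23 (mod 73)
13^4 = (13^2)^2 ≡ 23^2 = 529 ≡ 18 (mod 73)
13^5 = 13^4 · 13^1 ≡ 18 · 13 ≡ 15 (mod 73).
So A = 15. Lena then computes K = A^y mod p = 15^18 mod 73.
15^1 ≡ 15 (mod 73)
15^2 = (15^1)^2 ≡ 15^2 = 225 ≡ 6 (mod 73)
15^4 = (15^2)^2 ≡ 6^2 = 36 ≡ 36 (mod 73)
15^8 = (15^4)^2 ≡ 36^2 = 1296 ≡ 55 (mod 73)
15^16 = (15^8)^2 ≡ 55^2 = 3025 ≡ 32 (mod 73)
15^18 = 15^16 · 15^2 ≡ 32 · 6 ≡ 46 (mod 73).

46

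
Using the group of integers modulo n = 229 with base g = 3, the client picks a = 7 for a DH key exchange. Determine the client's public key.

126

Public value = 3^7 (mod 229).
3^1 ≡ 3 (mod 229)
3^2 = (3^1)^2 ≡ 3^2 = 9 ≡ 9 (mod 229)
3^4 = (3^2)^2 ≡ 9^2 = 81 ≡ 81 (mod 229)
3^7 = 3^4 · 3^2 · 3^1 ≡ 81 · 9 · 3 ≡ 126 (mod 229).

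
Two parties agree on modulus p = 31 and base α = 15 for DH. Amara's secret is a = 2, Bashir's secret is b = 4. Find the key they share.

Bashir sends B = α^b mod p = 15^4 mod 31.
15^1 ≡ 15 (mod 31)
15^2 = (15^1)^2 ≡ 15^2 = 225 ≡ 8 (mod 31)
15^4 = (15^2)^2 ≡ 8^2 = 64 ≡ 2 (mod 31)
So B = 2. Amara then computes K = B^a mod p = 2^2 mod 31.
2^1 ≡ 2 (mod 31)
2^2 = (2^1)^2 ≡ 2^2 = 4 ≡ 4 (mod 31)

4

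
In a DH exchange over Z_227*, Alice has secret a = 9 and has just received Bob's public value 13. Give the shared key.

Shared key K = 13^9 mod 227.
13^1 ≡ 13 (mod 227)
13^2 = (13^1)^2 ≡ 13^2 = 169 ≡ 169 (mod 227)
13^4 = (13^2)^2 ≡ 169^2 = 28561 ≡ 186 (mod 227)
13^8 = (13^4)^2 ≡ 186^2 = 34596 ≡ 92 (mod 227)
13^9 = 13^8 · 13^1 ≡ 92 · 13 ≡ 61 (mod 227).

61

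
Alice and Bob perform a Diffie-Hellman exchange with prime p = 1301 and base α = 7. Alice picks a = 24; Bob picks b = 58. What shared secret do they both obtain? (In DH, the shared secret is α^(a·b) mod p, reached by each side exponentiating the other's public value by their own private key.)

1236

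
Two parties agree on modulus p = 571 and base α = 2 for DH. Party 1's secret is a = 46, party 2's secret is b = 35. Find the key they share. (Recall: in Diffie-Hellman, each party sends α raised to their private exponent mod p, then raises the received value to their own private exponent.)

396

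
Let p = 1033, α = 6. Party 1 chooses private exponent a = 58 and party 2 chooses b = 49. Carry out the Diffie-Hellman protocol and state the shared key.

770

Party 1 sends A = α^a mod p = 6^58 mod 1033.
6^1 ≡ 6 (mod 1033)
6^2 = (6^1)^2 ≡ 6^2 = 36 ≡ 36 (mod 1033)
6^4 = (6^2)^2 ≡ 36^2 = 1296 ≡ 263 (mod 1033)
6^8 = (6^4)^2 ≡ 263^2 = 69169 ≡ 991 (mod 1033)
6^16 = (6^8)^2 ≡ 991^2 = 982081 ≡ 731 (mod 1033)
6^32 = (6^16)^2 ≡ 731^2 = 534361 ≡ 300 (mod 1033)
6^58 = 6^32 · 6^16 · 6^8 · 6^2 ≡ 300 · 731 · 991 · 36 ≡ 37 (mod 1033).
So A = 37. Party 2 then computes K = A^b mod p = 37^49 mod 1033.
37^1 ≡ 37 (mod 1033)
37^2 = (37^1)^2 ≡ 37^2 = 1369 ≡ 336 (mod 1033)
37^4 = (37^2)^2 ≡ 336^2 = 112896 ≡ 299 (mod 1033)
37^8 = (37^4)^2 ≡ 299^2 = 89401 ≡ 563 (mod 1033)
37^16 = (37^8)^2 ≡ 563^2 = 316969 ≡ 871 (mod 1033)
37^32 = (37^16)^2 ≡ 871^2 = 758641 ≡ 419 (mod 1033)
37^49 = 37^32 · 37^16 · 37^1 ≡ 419 · 871 · 37 ≡ 770 (mod 1033).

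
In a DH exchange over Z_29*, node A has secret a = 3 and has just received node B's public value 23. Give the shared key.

16

Shared key K = 23^3 mod 29.
23^1 ≡ 23 (mod 29)
23^2 = (23^1)^2 ≡ 23^2 = 529 ≡ 7 (mod 29)
23^3 = 23^2 · 23^1 ≡ 7 · 23 ≡ 16 (mod 29).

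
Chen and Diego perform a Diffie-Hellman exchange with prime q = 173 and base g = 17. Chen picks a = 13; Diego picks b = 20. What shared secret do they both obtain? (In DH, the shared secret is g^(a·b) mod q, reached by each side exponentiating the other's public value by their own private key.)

57

Diego sends B = g^b mod q = 17^20 mod 173.
17^1 ≡ 17 (mod 173)
17^2 = (17^1)^2 ≡ 17^2 = 289 ≡ 116 (mod 173)
17^4 = (17^2)^2 ≡ 116^2 = 13456 ≡ 135 (mod 173)
17^8 = (17^4)^2 ≡ 135^2 = 18225 ≡ 60 (mod 173)
17^16 = (17^8)^2 ≡ 60^2 = 3600 ≡ 140 (mod 173)
17^20 = 17^16 · 17^4 ≡ 140 · 135 ≡ 43 (mod 173).
So B = 43. Chen then computes K = B^a mod q = 43^13 mod 173.
43^1 ≡ 43 (mod 173)
43^2 = (43^1)^2 ≡ 43^2 = 1849 ≡ 119 (mod 173)
43^4 = (43^2)^2 ≡ 119^2 = 14161 ≡ 148 (mod 173)
43^8 = (43^4)^2 ≡ 148^2 = 21904 ≡ 106 (mod 173)
43^13 = 43^8 · 43^4 · 43^1 ≡ 106 · 148 · 43 ≡ 57 (mod 173).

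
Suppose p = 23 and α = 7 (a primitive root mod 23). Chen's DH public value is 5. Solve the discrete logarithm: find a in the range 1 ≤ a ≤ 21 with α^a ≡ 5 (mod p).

7

Try successive powers of 7 modulo 23:
7^1 ≡ 7
7^2 ≡ 3
7^3 ≡ 21
7^4 ≡ 9
7^5 ≡ 17
7^6 ≡ 4
7^7 ≡ 5
Found: a = 7.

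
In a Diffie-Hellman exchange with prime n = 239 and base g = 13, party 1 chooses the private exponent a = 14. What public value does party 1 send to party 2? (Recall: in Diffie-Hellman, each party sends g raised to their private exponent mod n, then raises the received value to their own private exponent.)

51

Public value = 13^14 mod 239.
13^1 ≡ 13 (mod 239)
13^2 = (13^1)^2 ≡ 13^2 = 169 ≡ 169 (mod 239)
13^4 = (13^2)^2 ≡ 169^2 = 28561 ≡ 120 (mod 239)
13^8 = (13^4)^2 ≡ 120^2 = 14400 ≡ 60 (mod 239)
13^14 = 13^8 · 13^4 · 13^2 ≡ 60 · 120 · 169 ≡ 51 (mod 239).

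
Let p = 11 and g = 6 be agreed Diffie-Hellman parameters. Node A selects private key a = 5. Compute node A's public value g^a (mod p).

Public value = 6^5 (mod 11).
6^1 ≡ 6 (mod 11)
6^2 = (6^1)^2 ≡ 6^2 = 36 ≡ 3 (mod 11)
6^4 = (6^2)^2 ≡ 3^2 = 9 ≡ 9 (mod 11)
6^5 = 6^4 · 6^1 ≡ 9 · 6 ≡ 10 (mod 11).

10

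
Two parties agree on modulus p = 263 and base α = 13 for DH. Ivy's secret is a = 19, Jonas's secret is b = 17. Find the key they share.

186

Jonas sends B = α^b mod p = 13^17 mod 263.
13^1 ≡ 13 (mod 263)
13^2 = (13^1)^2 ≡ 13^2 = 169 ≡ 169 (mod 263)
13^4 = (13^2)^2 ≡ 169^2 = 28561 ≡ 157 (mod 263)
13^8 = (13^4)^2 ≡ 157^2 = 24649 ≡ 190 (mod 263)
13^16 = (13^8)^2 ≡ 190^2 = 36100 ≡ 69 (mod 263)
13^17 = 13^16 · 13^1 ≡ 69 · 13 ≡ 108 (mod 263).
So B = 108. Ivy then computes K = B^a mod p = 108^19 mod 263.
108^1 ≡ 108 (mod 263)
108^2 = (108^1)^2 ≡ 108^2 = 11664 ≡ 92 (mod 263)
108^4 = (108^2)^2 ≡ 92^2 = 8464 ≡ 48 (mod 263)
108^8 = (108^4)^2 ≡ 48^2 = 2304 ≡ 200 (mod 263)
108^16 = (108^8)^2 ≡ 200^2 = 40000 ≡ 24 (mod 263)
108^19 = 108^16 · 108^2 · 108^1 ≡ 24 · 92 · 108 ≡ 186 (mod 263).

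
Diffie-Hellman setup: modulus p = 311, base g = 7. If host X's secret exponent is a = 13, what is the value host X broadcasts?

121

Public value = 7^13 (mod 311).
7^1 ≡ 7 (mod 311)
7^2 = (7^1)^2 ≡ 7^2 = 49 ≡ 49 (mod 311)
7^4 = (7^2)^2 ≡ 49^2 = 2401 ≡ 224 (mod 311)
7^8 = (7^4)^2 ≡ 224^2 = 50176 ≡ 105 (mod 311)
7^13 = 7^8 · 7^4 · 7^1 ≡ 105 · 224 · 7 ≡ 121 (mod 311).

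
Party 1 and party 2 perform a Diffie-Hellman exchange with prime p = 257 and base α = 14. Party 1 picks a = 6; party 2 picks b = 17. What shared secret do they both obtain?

Party 1 sends A = α^a mod p = 14^6 mod 257.
14^1 ≡ 14 (mod 257)
14^2 = (14^1)^2 ≡ 14^2 = 196 ≡ 196 (mod 257)
14^4 = (14^2)^2 ≡ 196^2 = 38416 ≡ 123 (mod 257)
14^6 = 14^4 · 14^2 ≡ 123 · 196 ≡ 207 (mod 257).
So A = 207. Party 2 then computes K = A^b mod p = 207^17 mod 257.
207^1 ≡ 207 (mod 257)
207^2 = (207^1)^2 ≡ 207^2 = 42849 ≡ 187 (mod 257)
207^4 = (207^2)^2 ≡ 187^2 = 34969 ≡ 17 (mod 257)
207^8 = (207^4)^2 ≡ 17^2 = 289 ≡ 32 (mod 257)
207^16 = (207^8)^2 ≡ 32^2 = 1024 ≡ 253 (mod 257)
207^17 = 207^16 · 207^1 ≡ 253 · 207 ≡ 200 (mod 257).

200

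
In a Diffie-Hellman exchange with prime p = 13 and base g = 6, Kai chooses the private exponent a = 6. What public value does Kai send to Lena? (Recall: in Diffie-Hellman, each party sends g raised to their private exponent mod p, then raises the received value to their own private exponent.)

12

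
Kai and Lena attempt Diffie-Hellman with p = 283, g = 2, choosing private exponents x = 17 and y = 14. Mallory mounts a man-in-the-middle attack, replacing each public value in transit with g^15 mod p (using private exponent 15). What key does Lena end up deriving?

Lena receives Mallory's public value M = 2^15 mod 283 instead of the honest one.
2^1 ≡ 2 (mod 283)
2^2 = (2^1)^2 ≡ 2^2 = 4 ≡ 4 (mod 283)
2^4 = (2^2)^2 ≡ 4^2 = 16 ≡ 16 (mod 283)
2^8 = (2^4)^2 ≡ 16^2 = 256 ≡ 256 (mod 283)
2^15 = 2^8 · 2^4 · 2^2 · 2^1 ≡ 256 · 16 · 4 · 2 ≡ 223 (mod 283).
So M = 223. Lena computes K = M^14 mod 283.
223^1 ≡ 223 (mod 283)
223^2 = (223^1)^2 ≡ 223^2 = 49729 ≡ 204 (mod 283)
223^4 = (223^2)^2 ≡ 204^2 = 41616 ≡ 15 (mod 283)
223^8 = (223^4)^2 ≡ 15^2 = 225 ≡ 225 (mod 283)
223^14 = 223^8 · 223^4 · 223^2 ≡ 225 · 15 · 204 ≡ 244 (mod 283).

244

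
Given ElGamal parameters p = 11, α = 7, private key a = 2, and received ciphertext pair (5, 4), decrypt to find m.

Shared mask s = c₁^a mod p = 5^2 mod 11.
5^1 ≡ 5 (mod 11)
5^2 = (5^1)^2 ≡ 5^2 = 25 ≡ 3 (mod 11)
So s = 3; s⁻¹ ≡ 4 (mod 11).
m = c₂ · s⁻¹ mod 11 = 4 · 4 mod 11 = 5.

5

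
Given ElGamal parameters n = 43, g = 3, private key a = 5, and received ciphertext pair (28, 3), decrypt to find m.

35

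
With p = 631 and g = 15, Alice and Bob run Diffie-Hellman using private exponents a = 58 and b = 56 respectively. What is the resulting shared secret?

456

Bob sends B = g^b mod p = 15^56 mod 631.
15^1 ≡ 15 (mod 631)
15^2 = (15^1)^2 ≡ 15^2 = 225 ≡ 225 (mod 631)
15^4 = (15^2)^2 ≡ 225^2 = 50625 ≡ 145 (mod 631)
15^8 = (15^4)^2 ≡ 145^2 = 21025 ≡ 202 (mod 631)
15^16 = (15^8)^2 ≡ 202^2 = 40804 ≡ 420 (mod 631)
15^32 = (15^16)^2 ≡ 420^2 = 176400 ≡ 351 (mod 631)
15^56 = 15^32 · 15^16 · 15^8 ≡ 351 · 420 · 202 ≡ 57 (mod 631).
So B = 57. Alice then computes K = B^a mod p = 57^58 mod 631.
57^1 ≡ 57 (mod 631)
57^2 = (57^1)^2 ≡ 57^2 = 3249 ≡ 94 (mod 631)
57^4 = (57^2)^2 ≡ 94^2 = 8836 ≡ 2 (mod 631)
57^8 = (57^4)^2 ≡ 2^2 = 4 ≡ 4 (mod 631)
57^16 = (57^8)^2 ≡ 4^2 = 16 ≡ 16 (mod 631)
57^32 = (57^16)^2 ≡ 16^2 = 256 ≡ 256 (mod 631)
57^58 = 57^32 · 57^16 · 57^8 · 57^2 ≡ 256 · 16 · 4 · 94 ≡ 456 (mod 631).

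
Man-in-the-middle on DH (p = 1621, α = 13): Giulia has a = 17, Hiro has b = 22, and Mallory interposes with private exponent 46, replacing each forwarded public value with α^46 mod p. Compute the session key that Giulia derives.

970

Giulia receives Mallory's public value M = 13^46 mod 1621 instead of the honest one.
13^1 ≡ 13 (mod 1621)
13^2 = (13^1)^2 ≡ 13^2 = 169 ≡ 169 (mod 1621)
13^4 = (13^2)^2 ≡ 169^2 = 28561 ≡ 1004 (mod 1621)
13^8 = (13^4)^2 ≡ 1004^2 = 1008016 ≡ 1375 (mod 1621)
13^16 = (13^8)^2 ≡ 1375^2 = 1890625 ≡ 539 (mod 1621)
13^32 = (13^16)^2 ≡ 539^2 = 290521 ≡ 362 (mod 1621)
13^46 = 13^32 · 13^8 · 13^4 · 13^2 ≡ 362 · 1375 · 1004 · 169 ≡ 627 (mod 1621).
So M = 627. Giulia computes K = M^17 mod 1621.
627^1 ≡ 627 (mod 1621)
627^2 = (627^1)^2 ≡ 627^2 = 393129 ≡ 847 (mod 1621)
627^4 = (627^2)^2 ≡ 847^2 = 717409 ≡ 927 (mod 1621)
627^8 = (627^4)^2 ≡ 927^2 = 859329 ≡ 199 (mod 1621)
627^16 = (627^8)^2 ≡ 199^2 = 39601 ≡ 697 (mod 1621)
627^17 = 627^16 · 627^1 ≡ 697 · 627 ≡ 970 (mod 1621).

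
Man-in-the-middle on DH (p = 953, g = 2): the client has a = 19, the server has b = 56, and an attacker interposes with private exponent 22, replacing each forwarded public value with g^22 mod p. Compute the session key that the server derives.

256

The server receives an attacker's public value M = 2^22 mod 953 instead of the honest one.
2^1 ≡ 2 (mod 953)
2^2 = (2^1)^2 ≡ 2^2 = 4 ≡ 4 (mod 953)
2^4 = (2^2)^2 ≡ 4^2 = 16 ≡ 16 (mod 953)
2^8 = (2^4)^2 ≡ 16^2 = 256 ≡ 256 (mod 953)
2^16 = (2^8)^2 ≡ 256^2 = 65536 ≡ 732 (mod 953)
2^22 = 2^16 · 2^4 · 2^2 ≡ 732 · 16 · 4 ≡ 151 (mod 953).
So M = 151. The server computes K = M^56 mod 953.
151^1 ≡ 151 (mod 953)
151^2 = (151^1)^2 ≡ 151^2 = 22801 ≡ 882 (mod 953)
151^4 = (151^2)^2 ≡ 882^2 = 777924 ≡ 276 (mod 953)
151^8 = (151^4)^2 ≡ 276^2 = 76176 ≡ 889 (mod 953)
151^16 = (151^8)^2 ≡ 889^2 = 790321 ≡ 284 (mod 953)
151^32 = (151^16)^2 ≡ 284^2 = 80656 ≡ 604 (mod 953)
151^56 = 151^32 · 151^16 · 151^8 ≡ 604 · 284 · 889 ≡ 256 (mod 953).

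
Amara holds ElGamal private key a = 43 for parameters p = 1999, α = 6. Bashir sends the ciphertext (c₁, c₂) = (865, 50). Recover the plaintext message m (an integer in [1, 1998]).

236

Shared mask s = c₁^a mod p = 865^43 mod 1999.
865^1 ≡ 865 (mod 1999)
865^2 = (865^1)^2 ≡ 865^2 = 748225 ≡ 599 (mod 1999)
865^4 = (865^2)^2 ≡ 599^2 = 358801 ≡ 980 (mod 1999)
865^8 = (865^4)^2 ≡ 980^2 = 960400 ≡ 880 (mod 1999)
865^16 = (865^8)^2 ≡ 880^2 = 774400 ≡ 787 (mod 1999)
865^32 = (865^16)^2 ≡ 787^2 = 619369 ≡ 1678 (mod 1999)
865^43 = 865^32 · 865^8 · 865^2 · 865^1 ≡ 1678 · 880 · 599 · 865 ≡ 1203 (mod 1999).
So s = 1203; s⁻¹ ≡ 1444 (mod 1999).
m = c₂ · s⁻¹ mod 1999 = 50 · 1444 mod 1999 = 236.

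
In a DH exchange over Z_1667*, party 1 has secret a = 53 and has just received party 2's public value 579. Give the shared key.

Shared key K = 579^53 mod 1667.
579^1 ≡ 579 (mod 1667)
579^2 = (579^1)^2 ≡ 579^2 = 335241 ≡ 174 (mod 1667)
579^4 = (579^2)^2 ≡ 174^2 = 30276 ≡ 270 (mod 1667)
579^8 = (579^4)^2 ≡ 270^2 = 72900 ≡ 1219 (mod 1667)
579^16 = (579^8)^2 ≡ 1219^2 = 1485961 ≡ 664 (mod 1667)
579^32 = (579^16)^2 ≡ 664^2 = 440896 ≡ 808 (mod 1667)
579^53 = 579^32 · 579^16 · 579^4 · 579^1 ≡ 808 · 664 · 270 · 579 ≡ 1397 (mod 1667).

1397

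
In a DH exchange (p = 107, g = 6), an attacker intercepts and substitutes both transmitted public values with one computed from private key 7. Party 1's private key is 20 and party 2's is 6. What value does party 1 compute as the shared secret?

90

Party 1 receives an attacker's public value M = 6^7 mod 107 instead of the honest one.
6^1 ≡ 6 (mod 107)
6^2 = (6^1)^2 ≡ 6^2 = 36 ≡ 36 (mod 107)
6^4 = (6^2)^2 ≡ 36^2 = 1296 ≡ 12 (mod 107)
6^7 = 6^4 · 6^2 · 6^1 ≡ 12 · 36 · 6 ≡ 24 (mod 107).
So M = 24. Party 1 computes K = M^20 mod 107.
24^1 ≡ 24 (mod 107)
24^2 = (24^1)^2 ≡ 24^2 = 576 ≡ 41 (mod 107)
24^4 = (24^2)^2 ≡ 41^2 = 1681 ≡ 76 (mod 107)
24^8 = (24^4)^2 ≡ 76^2 = 5776 ≡ 105 (mod 107)
24^16 = (24^8)^2 ≡ 105^2 = 11025 ≡ 4 (mod 107)
24^20 = 24^16 · 24^4 ≡ 4 · 76 ≡ 90 (mod 107).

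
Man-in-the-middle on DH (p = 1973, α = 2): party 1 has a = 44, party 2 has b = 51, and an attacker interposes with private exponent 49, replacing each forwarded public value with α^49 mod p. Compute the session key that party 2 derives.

Party 2 receives an attacker's public value M = 2^49 mod 1973 instead of the honest one.
2^1 ≡ 2 (mod 1973)
2^2 = (2^1)^2 ≡ 2^2 = 4 ≡ 4 (mod 1973)
2^4 = (2^2)^2 ≡ 4^2 = 16 ≡ 16 (mod 1973)
2^8 = (2^4)^2 ≡ 16^2 = 256 ≡ 256 (mod 1973)
2^16 = (2^8)^2 ≡ 256^2 = 65536 ≡ 427 (mod 1973)
2^32 = (2^16)^2 ≡ 427^2 = 182329 ≡ 813 (mod 1973)
2^49 = 2^32 · 2^16 · 2^1 ≡ 813 · 427 · 2 ≡ 1779 (mod 1973).
So M = 1779. Party 2 computes K = M^51 mod 1973.
1779^1 ≡ 1779 (mod 1973)
1779^2 = (1779^1)^2 ≡ 1779^2 = 3164841 ≡ 149 (mod 1973)
1779^4 = (1779^2)^2 ≡ 149^2 = 22201 ≡ 498 (mod 1973)
1779^8 = (1779^4)^2 ≡ 498^2 = 248004 ≡ 1379 (mod 1973)
1779^16 = (1779^8)^2 ≡ 1379^2 = 1901641 ≡ 1642 (mod 1973)
1779^32 = (1779^16)^2 ≡ 1642^2 = 2696164 ≡ 1046 (mod 1973)
1779^51 = 1779^32 · 1779^16 · 1779^2 · 1779^1 ≡ 1046 · 1642 · 149 · 1779 ≡ 1770 (mod 1973).

1770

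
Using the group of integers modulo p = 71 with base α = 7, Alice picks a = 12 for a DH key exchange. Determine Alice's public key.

Public value = 7^12 (mod 71).
7^1 ≡ 7 (mod 71)
7^2 = (7^1)^2 ≡ 7^2 = 49 ≡ 49 (mod 71)
7^4 = (7^2)^2 ≡ 49^2 = 2401 ≡ 58 (mod 71)
7^8 = (7^4)^2 ≡ 58^2 = 3364 ≡ 27 (mod 71)
7^12 = 7^8 · 7^4 ≡ 27 · 58 ≡ 4 (mod 71).

4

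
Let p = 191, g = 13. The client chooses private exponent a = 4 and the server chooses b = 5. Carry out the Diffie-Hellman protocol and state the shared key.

The client sends A = g^a mod p = 13^4 mod 191.
13^1 ≡ 13 (mod 191)
13^2 = (13^1)^2 ≡ 13^2 = 169 ≡ 169 (mod 191)
13^4 = (13^2)^2 ≡ 169^2 = 28561 ≡ 102 (mod 191)
So A = 102. The server then computes K = A^b mod p = 102^5 mod 191.
102^1 ≡ 102 (mod 191)
102^2 = (102^1)^2 ≡ 102^2 = 10404 ≡ 90 (mod 191)
102^4 = (102^2)^2 ≡ 90^2 = 8100 ≡ 78 (mod 191)
102^5 = 102^4 · 102^1 ≡ 78 · 102 ≡ 125 (mod 191).

125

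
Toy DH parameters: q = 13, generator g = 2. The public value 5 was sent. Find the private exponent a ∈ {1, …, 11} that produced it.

9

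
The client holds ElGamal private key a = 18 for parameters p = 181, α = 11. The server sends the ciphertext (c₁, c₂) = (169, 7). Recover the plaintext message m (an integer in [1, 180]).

Shared mask s = c₁^a mod p = 169^18 mod 181.
169^1 ≡ 169 (mod 181)
169^2 = (169^1)^2 ≡ 169^2 = 28561 ≡ 144 (mod 181)
169^4 = (169^2)^2 ≡ 144^2 = 20736 ≡ 102 (mod 181)
169^8 = (169^4)^2 ≡ 102^2 = 10404 ≡ 87 (mod 181)
169^16 = (169^8)^2 ≡ 87^2 = 7569 ≡ 148 (mod 181)
169^18 = 169^16 · 169^2 ≡ 148 · 144 ≡ 135 (mod 181).
So s = 135; s⁻¹ ≡ 59 (mod 181).
m = c₂ · s⁻¹ mod 181 = 7 · 59 mod 181 = 51.

51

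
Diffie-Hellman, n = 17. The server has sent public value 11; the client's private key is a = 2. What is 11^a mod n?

2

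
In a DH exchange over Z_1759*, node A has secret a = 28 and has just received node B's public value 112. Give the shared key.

Shared key K = 112^28 mod 1759.
112^1 ≡ 112 (mod 1759)
112^2 = (112^1)^2 ≡ 112^2 = 12544 ≡ 231 (mod 1759)
112^4 = (112^2)^2 ≡ 231^2 = 53361 ≡ 591 (mod 1759)
112^8 = (112^4)^2 ≡ 591^2 = 349281 ≡ 999 (mod 1759)
112^16 = (112^8)^2 ≡ 999^2 = 998001 ≡ 648 (mod 1759)
112^28 = 112^16 · 112^8 · 112^4 ≡ 648 · 999 · 591 ≡ 773 (mod 1759).

773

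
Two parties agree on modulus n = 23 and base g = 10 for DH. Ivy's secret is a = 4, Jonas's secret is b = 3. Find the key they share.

Jonas sends B = g^b mod n = 10^3 mod 23.
10^1 ≡ 10 (mod 23)
10^2 = (10^1)^2 ≡ 10^2 = 100 ≡ 8 (mod 23)
10^3 = 10^2 · 10^1 ≡ 8 · 10 ≡ 11 (mod 23).
So B = 11. Ivy then computes K = B^a mod n = 11^4 mod 23.
11^1 ≡ 11 (mod 23)
11^2 = (11^1)^2 ≡ 11^2 = 121 ≡ 6 (mod 23)
11^4 = (11^2)^2 ≡ 6^2 = 36 ≡ 13 (mod 23)

13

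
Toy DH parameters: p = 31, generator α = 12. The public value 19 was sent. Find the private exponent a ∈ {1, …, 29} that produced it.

Try successive powers of 12 modulo 31:
12^1 ≡ 12
12^2 ≡ 20
12^3 ≡ 23
12^4 ≡ 28
12^5 ≡ 26
12^6 ≡ 2
12^7 ≡ 24
12^8 ≡ 9
12^9 ≡ 15
12^10 ≡ 25
12^11 ≡ 21
12^12 ≡ 4
12^13 ≡ 17
12^14 ≡ 18
12^15 ≡ 30
12^16 ≡ 19
Found: a = 16.

16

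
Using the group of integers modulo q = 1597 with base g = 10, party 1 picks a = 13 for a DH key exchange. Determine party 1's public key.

1489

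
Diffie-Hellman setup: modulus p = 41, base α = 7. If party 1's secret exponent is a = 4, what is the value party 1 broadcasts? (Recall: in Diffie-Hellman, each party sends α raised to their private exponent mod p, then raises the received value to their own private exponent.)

Public value = 7^{4} \pmod{41}.
7^1 ≡ 7 (mod 41)
7^2 = (7^1)^2 ≡ 7^2 = 49 ≡ 8 (mod 41)
7^4 = (7^2)^2 ≡ 8^2 = 64 ≡ 23 (mod 41)

23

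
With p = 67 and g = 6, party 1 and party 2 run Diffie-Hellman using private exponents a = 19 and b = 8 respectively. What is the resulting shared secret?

Party 2 sends B = g^b mod p = 6^8 mod 67.
6^1 ≡ 6 (mod 67)
6^2 = (6^1)^2 ≡ 6^2 = 36 ≡ 36 (mod 67)
6^4 = (6^2)^2 ≡ 36^2 = 1296 ≡ 23 (mod 67)
6^8 = (6^4)^2 ≡ 23^2 = 529 ≡ 60 (mod 67)
So B = 60. Party 1 then computes K = B^a mod p = 60^19 mod 67.
60^1 ≡ 60 (mod 67)
60^2 = (60^1)^2 ≡ 60^2 = 3600 ≡ 49 (mod 67)
60^4 = (60^2)^2 ≡ 49^2 = 2401 ≡ 56 (mod 67)
60^8 = (60^4)^2 ≡ 56^2 = 3136 ≡ 54 (mod 67)
60^16 = (60^8)^2 ≡ 54^2 = 2916 ≡ 35 (mod 67)
60^19 = 60^16 · 60^2 · 60^1 ≡ 35 · 49 · 60 ≡ 55 (mod 67).

55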